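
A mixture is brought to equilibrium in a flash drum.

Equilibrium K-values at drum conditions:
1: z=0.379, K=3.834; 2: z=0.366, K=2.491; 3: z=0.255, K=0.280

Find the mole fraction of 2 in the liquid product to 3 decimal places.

Iterate (Newton) starting at β = 0.47:
  β = 0.470: g = 0.5039, g' = -1.143 → β = 0.911
  β = 0.911: g = -0.0021, g' = -1.500 → β = 0.909
Converged at β = 0.909.
Compositions from xᵢ = zᵢ/(1+β(Kᵢ−1)), yᵢ = Kᵢxᵢ:
  1: x = 0.106, y = 0.406
  2: x = 0.155, y = 0.387
  3: x = 0.739, y = 0.207

x_2 = 0.155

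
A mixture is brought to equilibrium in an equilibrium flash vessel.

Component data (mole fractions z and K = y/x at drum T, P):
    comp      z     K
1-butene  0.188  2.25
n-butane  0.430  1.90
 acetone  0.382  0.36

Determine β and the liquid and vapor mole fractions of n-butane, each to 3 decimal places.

Let β = V/F and solve Σ zᵢ(Kᵢ−1)/(1+β(Kᵢ−1)) = 0.
g(0) = ΣzᵢKᵢ − 1 = 0.378 and g(1) = 1 − Σzᵢ/Kᵢ = -0.371, so a root lies in (0, 1).
Newton iteration, β⁰ = 0.5:
  β = 0.500: g = 0.0520, g' = -0.615 → β = 0.584
  β = 0.584: g = -0.0012, g' = -0.647 → β = 0.583
Converged at β = 0.583.
Compositions from xᵢ = zᵢ/(1+β(Kᵢ−1)), yᵢ = Kᵢxᵢ:
  1-butene: x = 0.109, y = 0.245
  n-butane: x = 0.282, y = 0.536
  acetone: x = 0.609, y = 0.219

β = 0.583, x_n-butane = 0.282, y_n-butane = 0.536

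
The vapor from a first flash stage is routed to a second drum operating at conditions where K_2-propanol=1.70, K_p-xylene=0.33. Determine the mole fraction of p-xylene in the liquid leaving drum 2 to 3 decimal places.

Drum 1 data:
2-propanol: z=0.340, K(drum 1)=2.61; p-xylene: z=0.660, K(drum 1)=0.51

x_p-xylene (drum 2) = 0.511

Drum 1:
Material balance + equilibrium reduce to Σ zᵢ(Kᵢ−1)/(1+ψ₁(Kᵢ−1)) = 0.
Feasibility: ΣzᵢKᵢ = 1.224, Σzᵢ/Kᵢ = 1.424 — both > 1, two phases present.
Iterate (Newton) starting at ψ₁ = 0.53:
  ψ₁ = 0.530: g = -0.1415, g' = -0.546 → ψ₁ = 0.271
  ψ₁ = 0.271: g = 0.0084, g' = -0.638 → ψ₁ = 0.284
Converged at ψ₁ = 0.284.
Drum-1 compositions:
  2-propanol: x = 0.233, y = 0.609
  p-xylene: x = 0.767, y = 0.391
Drum-2 feed = drum-1 vapor: z₂ = (0.6090, 0.3910).
Drum 2:
Material balance + equilibrium reduce to Σ zᵢ(Kᵢ−1)/(1+ψ₂(Kᵢ−1)) = 0.
Feasibility: ΣzᵢKᵢ = 1.164, Σzᵢ/Kᵢ = 1.543 — both > 1, two phases present.
Binary case is linear: z₁(K₁−1)(1+ψ₂(K₂−1)) + z₂(K₂−1)(1+ψ₂(K₁−1)) = 0
⇒ ψ₂ = [z₁(K₁−1)+z₂(K₂−1)] / [−(K₁−1)(K₂−1)] = 0.1643/0.4690 = 0.350
  2-propanol: x = 0.489, y = 0.831
  p-xylene: x = 0.511, y = 0.169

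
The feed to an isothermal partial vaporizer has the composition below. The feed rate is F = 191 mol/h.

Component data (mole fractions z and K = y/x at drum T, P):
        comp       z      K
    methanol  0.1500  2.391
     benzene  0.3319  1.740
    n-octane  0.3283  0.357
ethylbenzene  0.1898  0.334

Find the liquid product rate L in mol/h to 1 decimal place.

Let β = V/F and solve Σ zᵢ(Kᵢ−1)/(1+β(Kᵢ−1)) = 0.
Feasibility: ΣzᵢKᵢ = 1.1168, Σzᵢ/Kᵢ = 1.7414 — both > 1, two phases present.
Newton iteration, β⁰ = 0.5:
  β = 0.5000: g = -0.19830, g' = -0.6819 → β = 0.2092
  β = 0.2092: g = -0.01646, g' = -0.6053 → β = 0.1820
  β = 0.1820: g = 0.00005, g' = -0.6091 → β = 0.1821
Converged at β = 0.1821.
Then V = β·F = 0.1821·191 = 34.8 mol/h and L = F − V = 156.2 mol/h.

L = 156.2 mol/h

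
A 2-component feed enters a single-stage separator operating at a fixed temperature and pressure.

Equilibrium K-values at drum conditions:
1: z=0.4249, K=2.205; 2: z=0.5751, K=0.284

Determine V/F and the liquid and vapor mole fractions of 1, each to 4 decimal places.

V/F = 0.1162, x_1 = 0.3727, y_1 = 0.8219

Newton iteration, V/F⁰ = 0.5:
  V/F = 0.5000: g = -0.32189, g' = -0.9556 → V/F = 0.1631
  V/F = 0.1631: g = -0.03835, g' = -0.8089 → V/F = 0.1157
  V/F = 0.1157: g = 0.00036, g' = -0.8257 → V/F = 0.1162
Converged at V/F = 0.1162.
Compositions from xᵢ = zᵢ/(1+V/F(Kᵢ−1)), yᵢ = Kᵢxᵢ:
  1: x = 0.3727, y = 0.8219
  2: x = 0.6273, y = 0.1781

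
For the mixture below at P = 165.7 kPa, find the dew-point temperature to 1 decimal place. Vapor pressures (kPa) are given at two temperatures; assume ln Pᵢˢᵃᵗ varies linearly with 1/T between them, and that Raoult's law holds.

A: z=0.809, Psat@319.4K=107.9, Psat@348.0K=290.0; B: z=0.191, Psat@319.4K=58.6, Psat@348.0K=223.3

Dew-point temperature: Σzᵢ·P/Pᵢˢᵃᵗ(T) = 1. Interpolate ln Pᵢˢᵃᵗ = aᵢ + bᵢ/T.
  T = 319.4 K: ΣzᵢP/Pᵢˢᵃᵗ = 1.7824
  T = 348.0 K: ΣzᵢP/Pᵢˢᵃᵗ = 0.6040
  T = 333.7 K: ΣzᵢP/Pᵢˢᵃᵗ = 1.0108
  T = 340.9 K: ΣzᵢP/Pᵢˢᵃᵗ = 0.7752
  T = 337.3 K: ΣzᵢP/Pᵢˢᵃᵗ = 0.8838
  T = 335.5 K: ΣzᵢP/Pᵢˢᵃᵗ = 0.9448
Interpolating between 333.7 K and 335.5 K gives T ≈ 334.0 K.

T = 334.0 K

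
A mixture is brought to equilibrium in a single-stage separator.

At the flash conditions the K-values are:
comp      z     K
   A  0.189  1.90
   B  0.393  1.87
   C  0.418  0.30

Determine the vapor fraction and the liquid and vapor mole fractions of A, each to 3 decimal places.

Newton–Raphson from ψ = 0.5:
  ψ = 0.500: g = -0.0946, g' = -0.702 → ψ = 0.365
  ψ = 0.365: g = -0.0056, g' = -0.628 → ψ = 0.356
Converged at ψ = 0.356.
Compositions from xᵢ = zᵢ/(1+ψ(Kᵢ−1)), yᵢ = Kᵢxᵢ:
  A: x = 0.143, y = 0.272
  B: x = 0.300, y = 0.561
  C: x = 0.557, y = 0.167

ψ = 0.356, x_A = 0.143, y_A = 0.272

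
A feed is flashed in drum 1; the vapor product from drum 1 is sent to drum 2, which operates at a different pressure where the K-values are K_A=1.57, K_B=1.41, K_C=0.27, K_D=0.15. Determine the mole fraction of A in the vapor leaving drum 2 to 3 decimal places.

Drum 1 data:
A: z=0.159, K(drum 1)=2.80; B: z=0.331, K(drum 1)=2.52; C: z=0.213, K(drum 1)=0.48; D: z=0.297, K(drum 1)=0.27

Drum 1:
Rachford–Rice: g(ψ₁) = Σ zᵢ(Kᵢ−1)/(1+ψ₁(Kᵢ−1)) = 0.
Check two-phase: ΣzᵢKᵢ = 1.462 > 1 and Σzᵢ/Kᵢ = 1.732 > 1, so g(0) = 0.462 > 0 and g(1) = -0.732 < 0.
Newton–Raphson from ψ₁ = 0.5:
  ψ₁ = 0.500: g = -0.0546, g' = -0.887 → ψ₁ = 0.438
Converged at ψ₁ = 0.438.
Drum-1 compositions:
  A: x = 0.089, y = 0.249
  B: x = 0.199, y = 0.501
  C: x = 0.276, y = 0.132
  D: x = 0.437, y = 0.118
Drum-2 feed = drum-1 vapor: z₂ = (0.2490, 0.5008, 0.1324, 0.1179).
Drum 2:
Let ψ₂ = V/F and solve Σ zᵢ(Kᵢ−1)/(1+ψ₂(Kᵢ−1)) = 0.
g(0) = ΣzᵢKᵢ − 1 = 0.150 and g(1) = 1 − Σzᵢ/Kᵢ = -0.790, so a root lies in (0, 1).
Iterate (Newton) starting at ψ₂ = 0.53:
  ψ₂ = 0.530: g = -0.0623, g' = -0.574 → ψ₂ = 0.421
  ψ₂ = 0.421: g = -0.0062, g' = -0.468 → ψ₂ = 0.408
Converged at ψ₂ = 0.408.
  A: x = 0.202, y = 0.317
  B: x = 0.429, y = 0.605
  C: x = 0.189, y = 0.051
  D: x = 0.180, y = 0.027

y_A (drum 2) = 0.317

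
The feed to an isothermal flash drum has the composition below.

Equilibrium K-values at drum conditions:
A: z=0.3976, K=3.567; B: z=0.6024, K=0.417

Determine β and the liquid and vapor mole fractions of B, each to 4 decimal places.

Rachford–Rice: g(β) = Σ zᵢ(Kᵢ−1)/(1+β(Kᵢ−1)) = 0.
Feasibility: ΣzᵢKᵢ = 1.6694, Σzᵢ/Kᵢ = 1.5561 — both > 1, two phases present.
Binary case is linear: z₁(K₁−1)(1+β(K₂−1)) + z₂(K₂−1)(1+β(K₁−1)) = 0
⇒ β = [z₁(K₁−1)+z₂(K₂−1)] / [−(K₁−1)(K₂−1)] = 0.66944/1.49656 = 0.4473
Compositions from xᵢ = zᵢ/(1+β(Kᵢ−1)), yᵢ = Kᵢxᵢ:
  A: x = 0.1851, y = 0.6602
  B: x = 0.8149, y = 0.3398

β = 0.4473, x_B = 0.8149, y_B = 0.3398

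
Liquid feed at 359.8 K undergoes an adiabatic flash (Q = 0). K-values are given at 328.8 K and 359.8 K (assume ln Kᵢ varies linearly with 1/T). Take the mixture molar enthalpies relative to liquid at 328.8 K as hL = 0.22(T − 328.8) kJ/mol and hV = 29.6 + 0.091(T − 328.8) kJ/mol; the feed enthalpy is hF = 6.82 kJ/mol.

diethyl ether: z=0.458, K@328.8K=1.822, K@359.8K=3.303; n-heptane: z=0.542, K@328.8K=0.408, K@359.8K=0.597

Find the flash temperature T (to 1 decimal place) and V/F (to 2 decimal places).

T = 331.6 K, V/F = 0.21

Adiabatic flash: solve Rachford–Rice at each trial T, then check hF = ψ·hV(T) + (1−ψ)·hL(T).
  T = 328.8 K: K = (1.822, 0.408), RR gives ψ = 0.114, H_out = 3.383 kJ/mol
  T = 359.8 K: K = (3.303, 0.597), RR gives ψ = 0.901, H_out = 29.890 kJ/mol
  T = 344.3 K: K = (2.486, 0.498), RR gives ψ = 0.547, H_out = 18.515 kJ/mol
  T = 336.6 K: K = (2.138, 0.452), RR gives ψ = 0.360, H_out = 11.996 kJ/mol
  T = 332.7 K: K = (1.976, 0.430), RR gives ψ = 0.248, H_out = 8.060 kJ/mol
  T = 330.8 K: K = (1.900, 0.419), RR gives ψ = 0.186, H_out = 5.895 kJ/mol
Linear interpolation between T = 330.8 (H_out = 5.895) and T = 332.7 (H_out = 8.060) on hF = 6.82 gives T ≈ 331.6 K, at which ψ = 0.21.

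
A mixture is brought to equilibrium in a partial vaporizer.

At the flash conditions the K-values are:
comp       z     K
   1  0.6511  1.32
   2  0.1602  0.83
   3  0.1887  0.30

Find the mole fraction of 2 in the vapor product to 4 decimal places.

Rachford–Rice: g(ψ) = Σ zᵢ(Kᵢ−1)/(1+ψ(Kᵢ−1)) = 0.
g(0) = ΣzᵢKᵢ − 1 = 0.0490 and g(1) = 1 − Σzᵢ/Kᵢ = -0.3153, so a root lies in (0, 1).
Iterate (Newton) starting at ψ = 0.34:
  ψ = 0.3400: g = -0.01434, g' = -0.2187 → ψ = 0.2744
  ψ = 0.2744: g = -0.00053, g' = -0.2031 → ψ = 0.2718
Converged at ψ = 0.2718.
Compositions from xᵢ = zᵢ/(1+ψ(Kᵢ−1)), yᵢ = Kᵢxᵢ:
  1: x = 0.5990, y = 0.7907
  2: x = 0.1680, y = 0.1394
  3: x = 0.2330, y = 0.0699

y_2 = 0.1394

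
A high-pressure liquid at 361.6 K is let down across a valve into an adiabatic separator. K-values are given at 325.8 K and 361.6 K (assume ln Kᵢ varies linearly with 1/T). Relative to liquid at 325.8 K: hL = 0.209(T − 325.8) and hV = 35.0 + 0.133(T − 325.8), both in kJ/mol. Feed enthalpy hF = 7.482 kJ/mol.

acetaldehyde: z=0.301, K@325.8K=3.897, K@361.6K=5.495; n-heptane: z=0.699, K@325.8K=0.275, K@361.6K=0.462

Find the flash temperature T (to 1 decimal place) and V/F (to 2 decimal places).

Adiabatic flash: solve Rachford–Rice at each trial T, then check hF = ψ·hV(T) + (1−ψ)·hL(T).
  T = 325.8 K: K = (3.897, 0.275), RR gives ψ = 0.174, H_out = 6.086 kJ/mol
  T = 361.6 K: K = (5.495, 0.462), RR gives ψ = 0.404, H_out = 20.522 kJ/mol
  T = 343.7 K: K = (4.669, 0.361), RR gives ψ = 0.281, H_out = 13.186 kJ/mol
  T = 334.8 K: K = (4.278, 0.317), RR gives ψ = 0.227, H_out = 9.678 kJ/mol
  T = 330.3 K: K = (4.086, 0.295), RR gives ψ = 0.201, H_out = 7.894 kJ/mol
  T = 328.1 K: K = (3.993, 0.285), RR gives ψ = 0.188, H_out = 7.014 kJ/mol
Linear interpolation between T = 328.1 (H_out = 7.014) and T = 330.3 (H_out = 7.894) on hF = 7.482 gives T ≈ 329.3 K, at which ψ = 0.19.

T = 329.3 K, V/F = 0.19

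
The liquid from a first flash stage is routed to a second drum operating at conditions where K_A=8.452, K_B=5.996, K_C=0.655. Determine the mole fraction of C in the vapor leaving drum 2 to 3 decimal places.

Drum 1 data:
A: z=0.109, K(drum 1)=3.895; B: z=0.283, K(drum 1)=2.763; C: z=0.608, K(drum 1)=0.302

Drum 1:
Newton–Raphson from ψ₁ = 0.5:
  ψ₁ = 0.500: g = -0.2578, g' = -1.100 → ψ₁ = 0.266
  ψ₁ = 0.266: g = -0.0028, g' = -1.146 → ψ₁ = 0.263
Converged at ψ₁ = 0.263.
Drum-1 compositions:
  A: x = 0.062, y = 0.241
  B: x = 0.193, y = 0.534
  C: x = 0.745, y = 0.225
Drum-2 feed = drum-1 liquid: z₂ = (0.0619, 0.1933, 0.7448).
Drum 2:
Let ψ₂ = V/F and solve Σ zᵢ(Kᵢ−1)/(1+ψ₂(Kᵢ−1)) = 0.
Check two-phase: ΣzᵢKᵢ = 2.170 > 1 and Σzᵢ/Kᵢ = 1.177 > 1, so g(0) = 1.170 > 0 and g(1) = -0.177 < 0.
Iterate (Newton) starting at ψ₂ = 0.5:
  ψ₂ = 0.500: g = 0.0631, g' = -0.678 → ψ₂ = 0.593
  ψ₂ = 0.593: g = 0.0057, g' = -0.564 → ψ₂ = 0.603
Converged at ψ₂ = 0.603.
  A: x = 0.011, y = 0.095
  B: x = 0.048, y = 0.289
  C: x = 0.941, y = 0.616

y_C (drum 2) = 0.616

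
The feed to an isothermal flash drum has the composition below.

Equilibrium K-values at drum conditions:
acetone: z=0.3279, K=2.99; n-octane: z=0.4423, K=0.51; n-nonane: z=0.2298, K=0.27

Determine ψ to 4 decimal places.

Material balance + equilibrium reduce to Σ zᵢ(Kᵢ−1)/(1+ψ(Kᵢ−1)) = 0.
g(0) = ΣzᵢKᵢ − 1 = 0.2680 and g(1) = 1 − Σzᵢ/Kᵢ = -0.8280, so a root lies in (0, 1).
Newton iteration, ψ⁰ = 0.5:
  ψ = 0.5000: g = -0.22416, g' = -0.8163 → ψ = 0.2254
  ψ = 0.2254: g = 0.00605, g' = -0.9285 → ψ = 0.2319
Converged at ψ = 0.2319.

ψ = 0.2319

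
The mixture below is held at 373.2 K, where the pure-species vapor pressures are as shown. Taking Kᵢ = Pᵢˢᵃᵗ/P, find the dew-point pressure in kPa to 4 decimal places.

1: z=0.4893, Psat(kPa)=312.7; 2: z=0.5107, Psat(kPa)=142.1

At the dew point ψ → 1, so Σzᵢ/Kᵢ = 1 with Kᵢ = Pᵢˢᵃᵗ/P ⇒ 1/P = Σzᵢ/Pᵢˢᵃᵗ.
1/P = 0.4893/312.7 + 0.5107/142.1 = 0.0051587 ⇒ P = 193.8470 kPa

Pdew = 193.8470 kPa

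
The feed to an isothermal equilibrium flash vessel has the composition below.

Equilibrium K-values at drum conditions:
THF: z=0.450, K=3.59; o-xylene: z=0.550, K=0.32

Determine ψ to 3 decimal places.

Material balance + equilibrium reduce to Σ zᵢ(Kᵢ−1)/(1+ψ(Kᵢ−1)) = 0.
g(0) = ΣzᵢKᵢ − 1 = 0.791 and g(1) = 1 − Σzᵢ/Kᵢ = -0.844, so a root lies in (0, 1).
Binary case is linear: z₁(K₁−1)(1+ψ(K₂−1)) + z₂(K₂−1)(1+ψ(K₁−1)) = 0
⇒ ψ = [z₁(K₁−1)+z₂(K₂−1)] / [−(K₁−1)(K₂−1)] = 0.7915/1.7612 = 0.449

ψ = 0.449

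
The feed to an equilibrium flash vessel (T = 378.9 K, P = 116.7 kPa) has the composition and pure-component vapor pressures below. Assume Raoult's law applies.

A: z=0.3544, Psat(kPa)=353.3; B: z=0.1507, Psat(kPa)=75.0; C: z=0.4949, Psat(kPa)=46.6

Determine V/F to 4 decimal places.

Raoult's law: Kᵢ = Pᵢˢᵃᵗ/P = Pᵢˢᵃᵗ/116.7.
  K_A = 353.3/116.7 = 3.027421, K_B = 75.0/116.7 = 0.642674, K_C = 46.6/116.7 = 0.399314
Rachford–Rice: g(V/F) = Σ zᵢ(Kᵢ−1)/(1+V/F(Kᵢ−1)) = 0.
Check two-phase: ΣzᵢKᵢ = 1.3674 > 1 and Σzᵢ/Kᵢ = 1.5909 > 1, so g(0) = 0.3674 > 0 and g(1) = -0.5909 < 0.
Newton iteration, V/F⁰ = 0.5:
  V/F = 0.5000: g = -0.13364, g' = -0.7526 → V/F = 0.3224
  V/F = 0.3224: g = 0.00496, g' = -0.8319 → V/F = 0.3284
Converged at V/F = 0.3284.

V/F = 0.3284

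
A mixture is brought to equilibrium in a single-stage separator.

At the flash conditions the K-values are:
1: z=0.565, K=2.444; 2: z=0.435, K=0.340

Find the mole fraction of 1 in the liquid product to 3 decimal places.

x_1 = 0.314

Rachford–Rice: g(V/F) = Σ zᵢ(Kᵢ−1)/(1+V/F(Kᵢ−1)) = 0.
Check two-phase: ΣzᵢKᵢ = 1.529 > 1 and Σzᵢ/Kᵢ = 1.511 > 1, so g(0) = 0.529 > 0 and g(1) = -0.511 < 0.
Iterate (Newton) starting at V/F = 0.5:
  V/F = 0.500: g = 0.0453, g' = -0.819 → V/F = 0.555
Converged at V/F = 0.555.
Compositions from xᵢ = zᵢ/(1+V/F(Kᵢ−1)), yᵢ = Kᵢxᵢ:
  1: x = 0.314, y = 0.767
  2: x = 0.686, y = 0.233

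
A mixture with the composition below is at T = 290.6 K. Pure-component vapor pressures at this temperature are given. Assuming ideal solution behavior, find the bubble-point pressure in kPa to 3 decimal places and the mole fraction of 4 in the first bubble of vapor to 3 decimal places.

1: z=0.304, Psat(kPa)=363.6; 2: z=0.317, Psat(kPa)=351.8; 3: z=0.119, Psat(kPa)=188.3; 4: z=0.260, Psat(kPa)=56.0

Pbub = 259.023 kPa, y_4 = 0.056

At the bubble point ψ → 0, so ΣzᵢKᵢ = 1 with Kᵢ = Pᵢˢᵃᵗ/P ⇒ P = ΣzᵢPᵢˢᵃᵗ.
P = 0.304·363.6 + 0.317·351.8 + 0.119·188.3 + 0.260·56.0 = 259.023 kPa
yᵢ = zᵢPᵢˢᵃᵗ/P ⇒ y_4 = 0.260·56.0/259.023 = 0.056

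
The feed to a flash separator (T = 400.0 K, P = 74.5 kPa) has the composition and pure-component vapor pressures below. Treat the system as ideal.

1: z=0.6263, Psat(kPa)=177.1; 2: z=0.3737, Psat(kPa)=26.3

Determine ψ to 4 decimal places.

Raoult's law: Kᵢ = Pᵢˢᵃᵗ/P = Pᵢˢᵃᵗ/74.5.
  K_1 = 177.1/74.5 = 2.377181, K_2 = 26.3/74.5 = 0.353020
Material balance + equilibrium reduce to Σ zᵢ(Kᵢ−1)/(1+ψ(Kᵢ−1)) = 0.
g(0) = ΣzᵢKᵢ − 1 = 0.6208 and g(1) = 1 − Σzᵢ/Kᵢ = -0.3220, so a root lies in (0, 1).
Newton–Raphson from ψ = 0.5:
  ψ = 0.5000: g = 0.15341, g' = -0.7584 → ψ = 0.7023
  ψ = 0.7023: g = -0.00465, g' = -0.8324 → ψ = 0.6967
Converged at ψ = 0.6967.

ψ = 0.6967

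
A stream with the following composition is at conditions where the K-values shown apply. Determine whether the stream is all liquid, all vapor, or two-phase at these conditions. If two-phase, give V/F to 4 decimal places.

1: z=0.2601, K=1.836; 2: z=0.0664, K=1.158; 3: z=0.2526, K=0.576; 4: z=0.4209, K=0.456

ΣzᵢKᵢ = 0.8919; Σzᵢ/Kᵢ = 1.5606.
Since ΣzᵢKᵢ < 1 the mixture is below its bubble point — single liquid phase.

all liquid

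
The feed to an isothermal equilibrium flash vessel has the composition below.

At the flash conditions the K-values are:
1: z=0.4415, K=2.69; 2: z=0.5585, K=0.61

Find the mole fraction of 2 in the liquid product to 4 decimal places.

x_2 = 0.8125

Newton–Raphson from V/F = 0.5:
  V/F = 0.5000: g = 0.13383, g' = -0.5015 → V/F = 0.7669
  V/F = 0.7669: g = 0.01422, g' = -0.4121 → V/F = 0.8014
  V/F = 0.8014: g = 0.00009, g' = -0.4072 → V/F = 0.8016
Converged at V/F = 0.8016.
Compositions from xᵢ = zᵢ/(1+V/F(Kᵢ−1)), yᵢ = Kᵢxᵢ:
  1: x = 0.1875, y = 0.5044
  2: x = 0.8125, y = 0.4956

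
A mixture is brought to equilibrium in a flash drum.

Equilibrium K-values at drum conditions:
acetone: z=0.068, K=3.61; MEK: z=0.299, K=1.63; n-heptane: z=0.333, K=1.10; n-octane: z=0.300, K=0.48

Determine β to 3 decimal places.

Iterate (Newton) starting at β = 0.5:
  β = 0.500: g = 0.0411, g' = -0.307 → β = 0.634
Converged at β = 0.634.

β = 0.634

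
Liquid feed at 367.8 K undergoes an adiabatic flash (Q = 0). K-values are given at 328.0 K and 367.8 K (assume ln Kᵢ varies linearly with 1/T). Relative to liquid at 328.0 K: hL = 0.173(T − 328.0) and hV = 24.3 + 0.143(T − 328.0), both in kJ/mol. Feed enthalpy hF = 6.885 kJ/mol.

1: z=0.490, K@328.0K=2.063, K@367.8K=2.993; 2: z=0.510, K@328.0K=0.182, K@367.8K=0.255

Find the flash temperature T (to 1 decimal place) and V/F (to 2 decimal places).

Adiabatic flash: solve Rachford–Rice at each trial T, then check hF = ψ·hV(T) + (1−ψ)·hL(T).
  T = 328.0 K: K = (2.063, 0.182), RR gives ψ = 0.119, H_out = 2.898 kJ/mol
  T = 367.8 K: K = (2.993, 0.255), RR gives ψ = 0.402, H_out = 16.170 kJ/mol
  T = 347.9 K: K = (2.511, 0.218), RR gives ψ = 0.289, H_out = 10.288 kJ/mol
  T = 337.9 K: K = (2.282, 0.199), RR gives ψ = 0.214, H_out = 6.852 kJ/mol
  T = 342.9 K: K = (2.395, 0.208), RR gives ψ = 0.254, H_out = 8.625 kJ/mol
  T = 340.4 K: K = (2.338, 0.204), RR gives ψ = 0.234, H_out = 7.754 kJ/mol
  T = 339.1 K: K = (2.309, 0.202), RR gives ψ = 0.224, H_out = 7.289 kJ/mol
Linear interpolation between T = 337.9 (H_out = 6.852) and T = 339.1 (H_out = 7.289) on hF = 6.885 gives T ≈ 338.0 K, at which ψ = 0.21.

T = 338.0 K, V/F = 0.21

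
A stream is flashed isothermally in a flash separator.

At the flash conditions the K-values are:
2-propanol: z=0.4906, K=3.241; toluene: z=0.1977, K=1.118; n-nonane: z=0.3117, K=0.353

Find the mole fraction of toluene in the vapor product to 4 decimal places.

y_toluene = 0.2020

Material balance + equilibrium reduce to Σ zᵢ(Kᵢ−1)/(1+V/F(Kᵢ−1)) = 0.
Check two-phase: ΣzᵢKᵢ = 1.9211 > 1 and Σzᵢ/Kᵢ = 1.2112 > 1, so g(0) = 0.9211 > 0 and g(1) = -0.2112 < 0.
Iterate (Newton) starting at V/F = 0.41:
  V/F = 0.4100: g = 0.32075, g' = -0.9134 → V/F = 0.7612
  V/F = 0.7612: g = 0.03038, g' = -0.8454 → V/F = 0.7971
  V/F = 0.7971: g = -0.00052, g' = -0.8760 → V/F = 0.7965
Converged at V/F = 0.7965.
Compositions from xᵢ = zᵢ/(1+V/F(Kᵢ−1)), yᵢ = Kᵢxᵢ:
  2-propanol: x = 0.1762, y = 0.5709
  toluene: x = 0.1807, y = 0.2020
  n-nonane: x = 0.6431, y = 0.2270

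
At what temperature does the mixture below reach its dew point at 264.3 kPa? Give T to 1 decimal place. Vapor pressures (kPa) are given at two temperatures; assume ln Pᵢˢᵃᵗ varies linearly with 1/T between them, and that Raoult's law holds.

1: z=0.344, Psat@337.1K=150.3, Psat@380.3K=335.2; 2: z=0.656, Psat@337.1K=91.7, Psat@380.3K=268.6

Dew-point temperature: Σzᵢ·P/Pᵢˢᵃᵗ(T) = 1. Interpolate ln Pᵢˢᵃᵗ = aᵢ + bᵢ/T.
  T = 337.1 K: ΣzᵢP/Pᵢˢᵃᵗ = 2.4957
  T = 380.3 K: ΣzᵢP/Pᵢˢᵃᵗ = 0.9167
  T = 358.7 K: ΣzᵢP/Pᵢˢᵃᵗ = 1.4650
  T = 369.5 K: ΣzᵢP/Pᵢˢᵃᵗ = 1.1505
  T = 374.9 K: ΣzᵢP/Pᵢˢᵃᵗ = 1.0252
  T = 377.6 K: ΣzᵢP/Pᵢˢᵃᵗ = 0.9690
Interpolating between 374.9 K and 377.6 K gives T ≈ 376.1 K.

T = 376.1 K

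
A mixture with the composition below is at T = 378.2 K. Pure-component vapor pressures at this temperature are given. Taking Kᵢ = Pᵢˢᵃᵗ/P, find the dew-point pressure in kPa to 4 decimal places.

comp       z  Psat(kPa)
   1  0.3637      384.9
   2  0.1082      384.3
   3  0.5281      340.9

Pdew = 360.2816 kPa

At the dew point ψ → 1, so Σzᵢ/Kᵢ = 1 with Kᵢ = Pᵢˢᵃᵗ/P ⇒ 1/P = Σzᵢ/Pᵢˢᵃᵗ.
1/P = 0.3637/384.9 + 0.1082/384.3 + 0.5281/340.9 = 0.0027756 ⇒ P = 360.2816 kPa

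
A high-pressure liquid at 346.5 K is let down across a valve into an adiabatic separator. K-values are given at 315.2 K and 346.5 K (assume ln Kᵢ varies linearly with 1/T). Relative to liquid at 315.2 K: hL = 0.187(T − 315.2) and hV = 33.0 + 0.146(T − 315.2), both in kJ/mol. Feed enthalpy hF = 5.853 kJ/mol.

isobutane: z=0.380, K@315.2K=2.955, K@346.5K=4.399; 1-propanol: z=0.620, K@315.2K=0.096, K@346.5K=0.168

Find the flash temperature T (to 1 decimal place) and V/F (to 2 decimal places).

Adiabatic flash: solve Rachford–Rice at each trial T, then check hF = ψ·hV(T) + (1−ψ)·hL(T).
  T = 315.2 K: K = (2.955, 0.096), RR gives ψ = 0.103, H_out = 3.406 kJ/mol
  T = 346.5 K: K = (4.399, 0.168), RR gives ψ = 0.274, H_out = 14.554 kJ/mol
  T = 330.9 K: K = (3.642, 0.129), RR gives ψ = 0.201, H_out = 9.456 kJ/mol
  T = 323.0 K: K = (3.287, 0.111), RR gives ψ = 0.157, H_out = 6.574 kJ/mol
  T = 319.1 K: K = (3.118, 0.104), RR gives ψ = 0.131, H_out = 5.039 kJ/mol
  T = 321.1 K: K = (3.204, 0.108), RR gives ψ = 0.145, H_out = 5.837 kJ/mol
Linear interpolation between T = 321.1 (H_out = 5.837) and T = 323.0 (H_out = 6.574) on hF = 5.853 gives T ≈ 321.1 K, at which ψ = 0.14.

T = 321.1 K, V/F = 0.14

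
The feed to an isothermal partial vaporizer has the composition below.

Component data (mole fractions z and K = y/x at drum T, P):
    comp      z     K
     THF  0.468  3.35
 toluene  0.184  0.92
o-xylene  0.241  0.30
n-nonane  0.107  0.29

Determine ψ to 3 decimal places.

Let ψ = V/F and solve Σ zᵢ(Kᵢ−1)/(1+ψ(Kᵢ−1)) = 0.
Check two-phase: ΣzᵢKᵢ = 1.840 > 1 and Σzᵢ/Kᵢ = 1.512 > 1, so g(0) = 0.840 > 0 and g(1) = -0.512 < 0.
Newton–Raphson from ψ = 0.44:
  ψ = 0.440: g = 0.1712, g' = -0.987 → ψ = 0.613
  ψ = 0.613: g = 0.0047, g' = -0.967 → ψ = 0.618
Converged at ψ = 0.618.

ψ = 0.618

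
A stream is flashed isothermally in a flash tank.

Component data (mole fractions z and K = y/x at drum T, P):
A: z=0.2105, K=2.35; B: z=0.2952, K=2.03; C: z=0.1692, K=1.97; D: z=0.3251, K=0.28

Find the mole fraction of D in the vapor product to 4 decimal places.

y_D = 0.1696

Material balance + equilibrium reduce to Σ zᵢ(Kᵢ−1)/(1+ψ(Kᵢ−1)) = 0.
g(0) = ΣzᵢKᵢ − 1 = 0.5183 and g(1) = 1 − Σzᵢ/Kᵢ = -0.4820, so a root lies in (0, 1).
Newton iteration, ψ⁰ = 0.53:
  ψ = 0.5300: g = 0.09222, g' = -0.7715 → ψ = 0.6495
  ψ = 0.6495: g = -0.00543, g' = -0.8760 → ψ = 0.6433
Converged at ψ = 0.6433.
Compositions from xᵢ = zᵢ/(1+ψ(Kᵢ−1)), yᵢ = Kᵢxᵢ:
  A: x = 0.1127, y = 0.2648
  B: x = 0.1776, y = 0.3604
  C: x = 0.1042, y = 0.2052
  D: x = 0.6056, y = 0.1696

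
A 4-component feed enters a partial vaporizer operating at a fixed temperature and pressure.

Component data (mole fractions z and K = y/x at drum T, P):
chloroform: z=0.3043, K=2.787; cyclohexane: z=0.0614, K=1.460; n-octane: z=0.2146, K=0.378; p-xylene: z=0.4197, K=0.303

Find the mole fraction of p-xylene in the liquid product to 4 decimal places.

Material balance + equilibrium reduce to Σ zᵢ(Kᵢ−1)/(1+V/F(Kᵢ−1)) = 0.
Feasibility: ΣzᵢKᵢ = 1.1460, Σzᵢ/Kᵢ = 2.1041 — both > 1, two phases present.
Iterate (Newton) starting at V/F = 0.66:
  V/F = 0.6600: g = -0.49701, g' = -1.1504 → V/F = 0.2280
  V/F = 0.2280: g = -0.09140, g' = -0.9022 → V/F = 0.1267
  V/F = 0.1267: g = 0.00434, g' = -1.0008 → V/F = 0.1310
Converged at V/F = 0.1310.
Compositions from xᵢ = zᵢ/(1+V/F(Kᵢ−1)), yᵢ = Kᵢxᵢ:
  chloroform: x = 0.2466, y = 0.6872
  cyclohexane: x = 0.0579, y = 0.0845
  n-octane: x = 0.2336, y = 0.0883
  p-xylene: x = 0.4619, y = 0.1399

x_p-xylene = 0.4619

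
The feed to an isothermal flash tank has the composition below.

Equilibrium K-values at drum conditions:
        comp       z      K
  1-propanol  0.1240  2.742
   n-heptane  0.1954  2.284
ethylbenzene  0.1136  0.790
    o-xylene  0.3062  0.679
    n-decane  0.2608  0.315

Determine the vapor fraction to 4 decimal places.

Let ψ = V/F and solve Σ zᵢ(Kᵢ−1)/(1+ψ(Kᵢ−1)) = 0.
g(0) = ΣzᵢKᵢ − 1 = 0.1661 and g(1) = 1 − Σzᵢ/Kᵢ = -0.5535, so a root lies in (0, 1).
Newton–Raphson from ψ = 0.5:
  ψ = 0.5000: g = -0.14720, g' = -0.5611 → ψ = 0.2377
  ψ = 0.2377: g = 0.00010, g' = -0.5944 → ψ = 0.2378
Converged at ψ = 0.2378.

ψ = 0.2378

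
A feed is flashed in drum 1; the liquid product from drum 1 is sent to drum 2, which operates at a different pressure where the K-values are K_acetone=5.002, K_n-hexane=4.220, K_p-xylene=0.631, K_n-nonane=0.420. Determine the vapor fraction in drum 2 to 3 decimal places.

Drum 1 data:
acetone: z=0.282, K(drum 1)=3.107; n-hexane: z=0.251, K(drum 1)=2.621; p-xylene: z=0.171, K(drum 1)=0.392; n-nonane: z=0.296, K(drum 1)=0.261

Drum 1:
Rachford–Rice: g(ψ₁) = Σ zᵢ(Kᵢ−1)/(1+ψ₁(Kᵢ−1)) = 0.
Feasibility: ΣzᵢKᵢ = 1.678, Σzᵢ/Kᵢ = 1.757 — both > 1, two phases present.
Newton–Raphson from ψ₁ = 0.5:
  ψ₁ = 0.500: g = 0.0178, g' = -1.035 → ψ₁ = 0.517
Converged at ψ₁ = 0.517.
Drum-1 compositions:
  acetone: x = 0.135, y = 0.419
  n-hexane: x = 0.137, y = 0.358
  p-xylene: x = 0.249, y = 0.098
  n-nonane: x = 0.479, y = 0.125
Drum-2 feed = drum-1 liquid: z₂ = (0.1350, 0.1365, 0.2494, 0.4791).
Drum 2:
Iterate (Newton) starting at ψ₂ = 0.61:
  ψ₂ = 0.610: g = -0.2435, g' = -0.786 → ψ₂ = 0.300
  ψ₂ = 0.300: g = 0.0289, g' = -1.091 → ψ₂ = 0.327
  ψ₂ = 0.327: g = 0.0008, g' = -1.031 → ψ₂ = 0.328
Converged at ψ₂ = 0.328.
  acetone: x = 0.058, y = 0.292
  n-hexane: x = 0.066, y = 0.280
  p-xylene: x = 0.284, y = 0.179
  n-nonane: x = 0.591, y = 0.248

V/F (drum 2) = 0.328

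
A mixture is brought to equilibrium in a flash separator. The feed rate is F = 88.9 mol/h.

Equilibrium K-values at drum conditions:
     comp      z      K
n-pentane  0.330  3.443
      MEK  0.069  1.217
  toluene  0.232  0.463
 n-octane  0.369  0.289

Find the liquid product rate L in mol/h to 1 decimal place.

Rachford–Rice: g(ψ) = Σ zᵢ(Kᵢ−1)/(1+ψ(Kᵢ−1)) = 0.
Feasibility: ΣzᵢKᵢ = 1.434, Σzᵢ/Kᵢ = 1.930 — both > 1, two phases present.
Newton–Raphson from ψ = 0.5:
  ψ = 0.500: g = -0.2010, g' = -0.976 → ψ = 0.294
  ψ = 0.294: g = 0.0036, g' = -1.062 → ψ = 0.297
Converged at ψ = 0.297.
Then V = ψ·F = 0.2974·88.9 = 26.4 mol/h and L = F − V = 62.5 mol/h.

L = 62.5 mol/h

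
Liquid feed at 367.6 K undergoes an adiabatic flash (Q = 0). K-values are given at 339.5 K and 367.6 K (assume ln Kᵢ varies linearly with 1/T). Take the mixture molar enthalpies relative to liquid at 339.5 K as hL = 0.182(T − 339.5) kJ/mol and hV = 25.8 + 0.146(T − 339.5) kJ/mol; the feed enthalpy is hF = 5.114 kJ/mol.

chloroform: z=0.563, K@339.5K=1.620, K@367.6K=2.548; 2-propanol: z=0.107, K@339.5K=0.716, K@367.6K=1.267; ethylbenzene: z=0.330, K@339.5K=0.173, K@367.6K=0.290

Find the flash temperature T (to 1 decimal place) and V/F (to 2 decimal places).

T = 341.9 K, V/F = 0.18

Adiabatic flash: solve Rachford–Rice at each trial T, then check hF = ψ·hV(T) + (1−ψ)·hL(T).
  T = 339.5 K: K = (1.620, 0.716, 0.173), RR gives ψ = 0.100, H_out = 2.574 kJ/mol
  T = 367.6 K: K = (2.548, 1.267, 0.290), RR gives ψ = 0.676, H_out = 21.859 kJ/mol
  T = 353.6 K: K = (2.052, 0.964, 0.227), RR gives ψ = 0.459, H_out = 14.165 kJ/mol
  T = 346.6 K: K = (1.829, 0.834, 0.199), RR gives ψ = 0.311, H_out = 9.244 kJ/mol
  T = 343.1 K: K = (1.724, 0.774, 0.186), RR gives ψ = 0.218, H_out = 6.247 kJ/mol
  T = 341.3 K: K = (1.671, 0.745, 0.179), RR gives ψ = 0.162, H_out = 4.500 kJ/mol
Linear interpolation between T = 341.3 (H_out = 4.500) and T = 343.1 (H_out = 6.247) on hF = 5.114 gives T ≈ 341.9 K, at which ψ = 0.18.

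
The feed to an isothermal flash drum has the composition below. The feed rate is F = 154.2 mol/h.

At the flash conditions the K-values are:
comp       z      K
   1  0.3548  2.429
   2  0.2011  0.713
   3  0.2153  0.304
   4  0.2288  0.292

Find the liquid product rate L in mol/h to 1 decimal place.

L = 129.4 mol/h

Material balance + equilibrium reduce to Σ zᵢ(Kᵢ−1)/(1+V/F(Kᵢ−1)) = 0.
Feasibility: ΣzᵢKᵢ = 1.1375, Σzᵢ/Kᵢ = 1.9199 — both > 1, two phases present.
Iterate (Newton) starting at V/F = 0.5:
  V/F = 0.5000: g = -0.25226, g' = -0.7892 → V/F = 0.1804
  V/F = 0.1804: g = -0.01483, g' = -0.7635 → V/F = 0.1610
  V/F = 0.1610: g = 0.00011, g' = -0.7755 → V/F = 0.1611
Converged at V/F = 0.1611.
Then V = V/F·F = 0.1611·154.2 = 24.8 mol/h and L = F − V = 129.4 mol/h.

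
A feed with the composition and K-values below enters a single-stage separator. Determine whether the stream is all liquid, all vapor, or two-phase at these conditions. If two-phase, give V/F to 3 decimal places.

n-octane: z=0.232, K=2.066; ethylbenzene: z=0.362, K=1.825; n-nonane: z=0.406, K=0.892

all vapor

ΣzᵢKᵢ = 1.502; Σzᵢ/Kᵢ = 0.766.
Since Σzᵢ/Kᵢ < 1 the mixture is above its dew point — single vapor phase.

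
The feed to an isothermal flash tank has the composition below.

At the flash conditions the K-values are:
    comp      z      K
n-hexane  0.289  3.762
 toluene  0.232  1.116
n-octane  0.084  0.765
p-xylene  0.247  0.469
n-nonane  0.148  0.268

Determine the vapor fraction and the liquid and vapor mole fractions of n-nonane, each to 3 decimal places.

ψ = 0.485, x_n-nonane = 0.229, y_n-nonane = 0.061

Newton–Raphson from ψ = 0.5:
  ψ = 0.500: g = -0.0111, g' = -0.724 → ψ = 0.485
Converged at ψ = 0.485.
Compositions from xᵢ = zᵢ/(1+ψ(Kᵢ−1)), yᵢ = Kᵢxᵢ:
  n-hexane: x = 0.124, y = 0.465
  toluene: x = 0.220, y = 0.245
  n-octane: x = 0.095, y = 0.073
  p-xylene: x = 0.333, y = 0.156
  n-nonane: x = 0.229, y = 0.061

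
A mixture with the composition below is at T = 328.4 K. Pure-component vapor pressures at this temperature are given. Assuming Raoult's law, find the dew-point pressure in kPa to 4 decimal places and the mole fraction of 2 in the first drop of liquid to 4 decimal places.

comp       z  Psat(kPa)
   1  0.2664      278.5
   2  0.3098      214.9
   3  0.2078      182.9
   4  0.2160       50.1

Pdew = 127.4588 kPa, x_2 = 0.1837

At the dew point ψ → 1, so Σzᵢ/Kᵢ = 1 with Kᵢ = Pᵢˢᵃᵗ/P ⇒ 1/P = Σzᵢ/Pᵢˢᵃᵗ.
1/P = 0.2664/278.5 + 0.3098/214.9 + 0.2078/182.9 + 0.2160/50.1 = 0.0078457 ⇒ P = 127.4588 kPa
xᵢ = zᵢP/Pᵢˢᵃᵗ ⇒ x_2 = 0.3098·127.4588/214.9 = 0.1837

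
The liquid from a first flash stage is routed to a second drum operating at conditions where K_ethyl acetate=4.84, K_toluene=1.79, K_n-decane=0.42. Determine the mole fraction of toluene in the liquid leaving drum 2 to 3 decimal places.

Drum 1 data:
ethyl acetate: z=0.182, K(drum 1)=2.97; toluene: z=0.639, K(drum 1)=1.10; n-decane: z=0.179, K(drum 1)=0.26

Drum 1:
Rachford–Rice: g(ψ₁) = Σ zᵢ(Kᵢ−1)/(1+ψ₁(Kᵢ−1)) = 0.
g(0) = ΣzᵢKᵢ − 1 = 0.290 and g(1) = 1 − Σzᵢ/Kᵢ = -0.331, so a root lies in (0, 1).
Iterate (Newton) starting at ψ₁ = 0.5:
  ψ₁ = 0.500: g = 0.0312, g' = -0.432 → ψ₁ = 0.572
  ψ₁ = 0.572: g = -0.0008, g' = -0.457 → ψ₁ = 0.571
Converged at ψ₁ = 0.571.
Drum-1 compositions:
  ethyl acetate: x = 0.086, y = 0.254
  toluene: x = 0.605, y = 0.665
  n-decane: x = 0.310, y = 0.081
Drum-2 feed = drum-1 liquid: z₂ = (0.0857, 0.6045, 0.3098).
Drum 2:
Rachford–Rice: g(ψ₂) = Σ zᵢ(Kᵢ−1)/(1+ψ₂(Kᵢ−1)) = 0.
g(0) = ΣzᵢKᵢ − 1 = 0.627 and g(1) = 1 − Σzᵢ/Kᵢ = -0.093, so a root lies in (0, 1).
Newton iteration, ψ₂⁰ = 0.5:
  ψ₂ = 0.500: g = 0.2019, g' = -0.549 → ψ₂ = 0.868
  ψ₂ = 0.868: g = -0.0026, g' = -0.623 → ψ₂ = 0.864
Converged at ψ₂ = 0.864.
  ethyl acetate: x = 0.020, y = 0.096
  toluene: x = 0.359, y = 0.643
  n-decane: x = 0.621, y = 0.261

x_toluene (drum 2) = 0.359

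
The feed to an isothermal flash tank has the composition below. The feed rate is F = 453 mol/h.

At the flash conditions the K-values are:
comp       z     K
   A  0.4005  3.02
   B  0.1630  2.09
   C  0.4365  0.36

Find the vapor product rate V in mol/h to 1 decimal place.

Rachford–Rice: g(ψ) = Σ zᵢ(Kᵢ−1)/(1+ψ(Kᵢ−1)) = 0.
g(0) = ΣzᵢKᵢ − 1 = 0.7073 and g(1) = 1 − Σzᵢ/Kᵢ = -0.4231, so a root lies in (0, 1).
Iterate (Newton) starting at ψ = 0.5:
  ψ = 0.5000: g = 0.10667, g' = -0.8723 → ψ = 0.6223
Converged at ψ = 0.6223.
Then V = ψ·F = 0.6223·453 = 281.9 mol/h and L = F − V = 171.1 mol/h.

V = 281.9 mol/h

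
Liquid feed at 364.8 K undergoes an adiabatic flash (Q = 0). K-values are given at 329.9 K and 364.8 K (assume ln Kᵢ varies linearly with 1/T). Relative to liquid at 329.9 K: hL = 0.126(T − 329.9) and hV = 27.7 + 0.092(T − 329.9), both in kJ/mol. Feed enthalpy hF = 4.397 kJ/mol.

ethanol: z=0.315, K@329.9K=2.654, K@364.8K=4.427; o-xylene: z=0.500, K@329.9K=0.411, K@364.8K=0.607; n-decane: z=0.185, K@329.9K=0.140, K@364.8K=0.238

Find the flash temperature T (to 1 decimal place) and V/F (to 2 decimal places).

T = 335.6 K, V/F = 0.13

Adiabatic flash: solve Rachford–Rice at each trial T, then check hF = ψ·hV(T) + (1−ψ)·hL(T).
  T = 329.9 K: K = (2.654, 0.411, 0.140), RR gives ψ = 0.061, H_out = 1.686 kJ/mol
  T = 364.8 K: K = (4.427, 0.607, 0.238), RR gives ψ = 0.420, H_out = 15.530 kJ/mol
  T = 347.4 K: K = (3.475, 0.505, 0.185), RR gives ψ = 0.259, H_out = 9.221 kJ/mol
  T = 338.6 K: K = (3.045, 0.456, 0.161), RR gives ψ = 0.168, H_out = 5.694 kJ/mol
  T = 334.2 K: K = (2.843, 0.433, 0.150), RR gives ψ = 0.117, H_out = 3.752 kJ/mol
  T = 336.4 K: K = (2.943, 0.445, 0.156), RR gives ψ = 0.143, H_out = 4.742 kJ/mol
Linear interpolation between T = 334.2 (H_out = 3.752) and T = 336.4 (H_out = 4.742) on hF = 4.397 gives T ≈ 335.6 K, at which ψ = 0.13.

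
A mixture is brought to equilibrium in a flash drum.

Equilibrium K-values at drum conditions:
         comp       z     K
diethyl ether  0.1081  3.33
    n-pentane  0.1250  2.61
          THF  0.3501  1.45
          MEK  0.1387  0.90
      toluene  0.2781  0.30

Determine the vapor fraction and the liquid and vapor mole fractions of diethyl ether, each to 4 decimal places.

Newton–Raphson from ψ = 0.5:
  ψ = 0.5000: g = 0.04235, g' = -0.5960 → ψ = 0.5711
  ψ = 0.5711: g = -0.00076, g' = -0.6206 → ψ = 0.5698
Converged at ψ = 0.5698.
Compositions from xᵢ = zᵢ/(1+ψ(Kᵢ−1)), yᵢ = Kᵢxᵢ:
  diethyl ether: x = 0.0464, y = 0.1546
  n-pentane: x = 0.0652, y = 0.1701
  THF: x = 0.2786, y = 0.4040
  MEK: x = 0.1471, y = 0.1324
  toluene: x = 0.4626, y = 0.1388

ψ = 0.5698, x_diethyl ether = 0.0464, y_diethyl ether = 0.1546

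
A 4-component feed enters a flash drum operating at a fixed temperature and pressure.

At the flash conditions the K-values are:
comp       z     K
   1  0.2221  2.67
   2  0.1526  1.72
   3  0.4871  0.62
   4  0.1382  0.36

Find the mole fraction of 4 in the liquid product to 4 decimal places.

x_4 = 0.1764

Newton iteration, V/F⁰ = 0.62:
  V/F = 0.6200: g = -0.13059, g' = -0.4633 → V/F = 0.3381
  V/F = 0.3381: g = 0.00015, g' = -0.4890 → V/F = 0.3384
Converged at V/F = 0.3384.
Compositions from xᵢ = zᵢ/(1+V/F(Kᵢ−1)), yᵢ = Kᵢxᵢ:
  1: x = 0.1419, y = 0.3789
  2: x = 0.1227, y = 0.2110
  3: x = 0.5590, y = 0.3466
  4: x = 0.1764, y = 0.0635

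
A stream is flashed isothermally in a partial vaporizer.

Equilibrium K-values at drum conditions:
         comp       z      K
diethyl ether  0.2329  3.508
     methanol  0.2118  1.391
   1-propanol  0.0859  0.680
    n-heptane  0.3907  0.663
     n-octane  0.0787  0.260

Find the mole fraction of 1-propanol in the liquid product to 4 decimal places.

Let β = V/F and solve Σ zᵢ(Kᵢ−1)/(1+β(Kᵢ−1)) = 0.
Check two-phase: ΣzᵢKᵢ = 1.4495 > 1 and Σzᵢ/Kᵢ = 1.2370 > 1, so g(0) = 0.4495 > 0 and g(1) = -0.2370 < 0.
Newton–Raphson from β = 0.5:
  β = 0.5000: g = 0.04490, g' = -0.4962 → β = 0.5905
  β = 0.5905: g = 0.00102, g' = -0.4779 → β = 0.5926
Converged at β = 0.5926.
Compositions from xᵢ = zᵢ/(1+β(Kᵢ−1)), yᵢ = Kᵢxᵢ:
  diethyl ether: x = 0.0937, y = 0.3286
  methanol: x = 0.1720, y = 0.2392
  1-propanol: x = 0.1060, y = 0.0721
  n-heptane: x = 0.4882, y = 0.3237
  n-octane: x = 0.1402, y = 0.0364

x_1-propanol = 0.1060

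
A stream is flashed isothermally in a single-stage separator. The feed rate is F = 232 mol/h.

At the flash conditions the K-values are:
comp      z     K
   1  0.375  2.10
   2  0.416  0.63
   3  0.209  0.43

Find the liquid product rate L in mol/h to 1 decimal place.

L = 166.0 mol/h

Let ψ = V/F and solve Σ zᵢ(Kᵢ−1)/(1+ψ(Kᵢ−1)) = 0.
g(0) = ΣzᵢKᵢ − 1 = 0.139 and g(1) = 1 − Σzᵢ/Kᵢ = -0.325, so a root lies in (0, 1).
Iterate (Newton) starting at ψ = 0.5:
  ψ = 0.500: g = -0.0893, g' = -0.407 → ψ = 0.281
  ψ = 0.281: g = 0.0016, g' = -0.432 → ψ = 0.284
Converged at ψ = 0.284.
Then V = ψ·F = 0.2844·232 = 66.0 mol/h and L = F − V = 166.0 mol/h.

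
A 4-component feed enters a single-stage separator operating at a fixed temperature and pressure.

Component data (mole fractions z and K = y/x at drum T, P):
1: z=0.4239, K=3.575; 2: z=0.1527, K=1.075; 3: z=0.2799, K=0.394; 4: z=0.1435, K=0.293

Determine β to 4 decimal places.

Newton iteration, β⁰ = 0.47:
  β = 0.4700: g = 0.11580, g' = -0.9380 → β = 0.5935
  β = 0.5935: g = 0.00305, g' = -0.9041 → β = 0.5968
Converged at β = 0.5968.

β = 0.5968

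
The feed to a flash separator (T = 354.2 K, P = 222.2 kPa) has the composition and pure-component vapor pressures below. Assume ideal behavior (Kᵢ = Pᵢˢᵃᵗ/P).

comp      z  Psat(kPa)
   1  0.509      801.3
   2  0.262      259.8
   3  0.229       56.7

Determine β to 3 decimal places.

Raoult's law: Kᵢ = Pᵢˢᵃᵗ/P = Pᵢˢᵃᵗ/222.2.
  K_1 = 801.3/222.2 = 3.60621, K_2 = 259.8/222.2 = 1.16922, K_3 = 56.7/222.2 = 0.25518
Let β = V/F and solve Σ zᵢ(Kᵢ−1)/(1+β(Kᵢ−1)) = 0.
Check two-phase: ΣzᵢKᵢ = 2.200 > 1 and Σzᵢ/Kᵢ = 1.263 > 1, so g(0) = 1.200 > 0 and g(1) = -0.263 < 0.
Newton–Raphson from β = 0.5:
  β = 0.500: g = 0.3451, g' = -0.981 → β = 0.852
  β = 0.852: g = -0.0159, g' = -1.290 → β = 0.840
  β = 0.840: g = -0.0002, g' = -1.251 → β = 0.839
Converged at β = 0.839.

β = 0.839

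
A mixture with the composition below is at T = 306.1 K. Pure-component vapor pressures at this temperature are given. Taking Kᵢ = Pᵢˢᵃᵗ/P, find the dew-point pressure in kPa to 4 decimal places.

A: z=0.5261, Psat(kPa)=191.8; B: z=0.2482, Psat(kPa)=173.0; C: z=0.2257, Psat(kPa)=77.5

At the dew point ψ → 1, so Σzᵢ/Kᵢ = 1 with Kᵢ = Pᵢˢᵃᵗ/P ⇒ 1/P = Σzᵢ/Pᵢˢᵃᵗ.
1/P = 0.5261/191.8 + 0.2482/173.0 + 0.2257/77.5 = 0.0070899 ⇒ P = 141.0457 kPa

Pdew = 141.0457 kPa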